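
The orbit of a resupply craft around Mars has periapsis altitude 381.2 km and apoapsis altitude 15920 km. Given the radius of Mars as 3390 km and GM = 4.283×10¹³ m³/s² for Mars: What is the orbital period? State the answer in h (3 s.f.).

r_p = 3390 + 381.2 = 3771.2 km = 3.7712×10⁶ m.
r_a = 3390 + 15920 = 19310 km = 1.9310×10⁷ m.
Semi-major axis a = (r_p + r_a)/2 = (3771.2 + 19310)/2 = 11541 km = 1.154×10⁷ m.
By Kepler's third law T = 2π√(a³/μ) = 2π × 5.991×10³ = 3.764×10⁴ s.
= 10.46 h.

T ≈ 10.5 h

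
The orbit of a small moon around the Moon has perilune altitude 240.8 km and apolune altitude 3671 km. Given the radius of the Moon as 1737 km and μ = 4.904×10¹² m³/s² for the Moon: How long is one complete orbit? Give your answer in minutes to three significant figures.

r_p = 1737 + 240.8 = 1977.8 km = 1.9778×10⁶ m.
r_a = 1737 + 3671 = 5408.0 km = 5.4080×10⁶ m.
Semi-major axis a = (r_p + r_a)/2 = (1977.8 + 5408.0)/2 = 3692.9 km = 3.693×10⁶ m.
By Kepler's third law T = 2π√(a³/μ) = 2π × 3.205×10³ = 2.014×10⁴ s.
= 335.6 minutes.

T ≈ 336 minutes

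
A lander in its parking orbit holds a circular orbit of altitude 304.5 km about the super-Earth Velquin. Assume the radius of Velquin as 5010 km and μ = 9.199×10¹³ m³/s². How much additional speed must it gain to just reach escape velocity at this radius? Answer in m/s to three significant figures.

r = 5010 + 304.5 = 5314.5 km = 5.3145×10⁶ m.
Circular speed v_c = √(μ/r) = 4160 m/s.
Escape speed v_esc = √(2μ/r) = √2 × v_c = 5884 m/s.
Δv = v_esc − v_c = 1723 m/s.

Δv ≈ 1720 m/s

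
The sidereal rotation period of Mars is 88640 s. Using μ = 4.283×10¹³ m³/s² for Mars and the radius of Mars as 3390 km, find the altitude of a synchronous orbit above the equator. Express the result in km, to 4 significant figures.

A synchronous orbit has period T, so by Kepler's third law a = (μT²/4π²)^(1/3).
μT²/4π² = 4.283×10¹³ × (8.864×10⁴)² / 39.48 = 8.524×10²¹ m³.
a = 2.043×10⁷ m = 20428 km.
Altitude h = a − R = 20428 − 3390 = 17038 km.

h_sync ≈ 17040 km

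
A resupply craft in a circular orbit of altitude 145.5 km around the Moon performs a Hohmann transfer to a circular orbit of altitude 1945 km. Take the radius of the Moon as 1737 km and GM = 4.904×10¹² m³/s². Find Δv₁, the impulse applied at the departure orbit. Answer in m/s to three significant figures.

Δv ≈ 243 m/s

r₁ = 1737 + 145.5 = 1882.5 km = 1.8825×10⁶ m.
r₂ = 1737 + 1945 = 3682.0 km = 3.6820×10⁶ m.
Transfer ellipse a_t = (r₁ + r₂)/2 = 2.782×10⁶ m.
At r₁: circular v_c1 = √(μ/r₁) = 1614 m/s; transfer-perilune v_p = √[μ(2/r₁ − 1/a_t)] = 1857 m/s.
Δv₁ = v_p − v_c1 = 242.7 m/s.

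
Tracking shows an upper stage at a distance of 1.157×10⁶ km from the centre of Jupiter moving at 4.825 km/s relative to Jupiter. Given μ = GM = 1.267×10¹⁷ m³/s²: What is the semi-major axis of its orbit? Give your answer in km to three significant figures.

a ≈ 6.47×10⁵ km

r = 1.157×10⁹ m.
Vis-viva rearranged: 1/a = 2/r − v²/μ = 1.729×10⁻⁹ − 1.837×10⁻¹⁰ = 1.545×10⁻⁹ m⁻¹.
a = 6.473×10⁸ m = 6.4731×10⁵ km.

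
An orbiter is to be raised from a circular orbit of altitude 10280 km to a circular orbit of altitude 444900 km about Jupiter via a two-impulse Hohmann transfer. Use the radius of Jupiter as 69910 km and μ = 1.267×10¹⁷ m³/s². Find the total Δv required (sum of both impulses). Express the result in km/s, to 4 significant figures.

r₁ = 69910 + 10280 = 80190 km = 8.0190×10⁷ m.
r₂ = 69910 + 444900 = 514810 km = 5.1481×10⁸ m.
Transfer ellipse a_t = (r₁ + r₂)/2 = 2.975×10⁸ m.
At r₁: circular v_c1 = √(μ/r₁) = 39750 m/s; transfer-perijove v_p = √[μ(2/r₁ − 1/a_t)] = 52290 m/s.
Δv₁ = v_p − v_c1 = 12540 m/s.
At r₂: circular v_c2 = √(μ/r₂) = 15690 m/s; transfer-apojove v_a = √[μ(2/r₂ − 1/a_t)] = 8145 m/s.
Δv₂ = v_c2 − v_a = 7543 m/s.
Total Δv = Δv₁ + Δv₂ = 20080 m/s = 20.08 km/s.

Δv_total ≈ 20.08 km/s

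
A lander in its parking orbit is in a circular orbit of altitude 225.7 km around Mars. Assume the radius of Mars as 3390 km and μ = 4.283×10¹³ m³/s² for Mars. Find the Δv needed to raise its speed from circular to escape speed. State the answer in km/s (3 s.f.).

Δv ≈ 1.43 km/s

r = 3390 + 225.7 = 3615.7 km = 3.6157×10⁶ m.
Circular speed v_c = √(μ/r) = 3442 m/s.
Escape speed v_esc = √(2μ/r) = √2 × v_c = 4867 m/s.
Δv = v_esc − v_c = 1426 m/s = 1.426 km/s.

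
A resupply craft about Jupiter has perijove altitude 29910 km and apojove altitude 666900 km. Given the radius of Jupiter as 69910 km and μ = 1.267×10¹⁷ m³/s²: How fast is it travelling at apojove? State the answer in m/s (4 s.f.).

v ≈ 6406 m/s

r_p = 69910 + 29910 = 99820 km = 9.9820×10⁷ m.
r_a = 69910 + 666900 = 736810 km = 7.3681×10⁸ m.
Semi-major axis a = (r_p + r_a)/2 = 4.1832×10⁵ km = 4.183×10⁸ m.
Vis-viva: v² = μ(2/r − 1/a) = 1.267×10¹⁷ × (2.714×10⁻⁹ − 2.391×10⁻⁹) = 4.103×10⁷ m²/s².
v = 6406 m/s.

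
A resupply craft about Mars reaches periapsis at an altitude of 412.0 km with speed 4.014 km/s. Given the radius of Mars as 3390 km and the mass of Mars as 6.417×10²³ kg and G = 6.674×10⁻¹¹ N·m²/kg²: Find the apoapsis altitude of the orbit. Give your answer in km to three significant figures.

apoapsis altitude ≈ 6160 km

μ = GM = 6.674×10⁻¹¹ × 6.417×10²³ = 4.283×10¹³ m³/s².
r_p = 3390 + 412.0 = 3802.0 km = 3.802×10⁶ m.
Specific energy ε = v²/2 − μ/r = -3.208×10⁶ J/kg, so a = −μ/(2ε) = 6.675×10⁶ m.
The apsides satisfy r_p + r_a = 2a, so the apoapsis radius is 2a − r_p = 9.547×10⁶ m = 9547.0 km.
Apoapsis altitude = 9547.0 − 3390 = 6157.0 km.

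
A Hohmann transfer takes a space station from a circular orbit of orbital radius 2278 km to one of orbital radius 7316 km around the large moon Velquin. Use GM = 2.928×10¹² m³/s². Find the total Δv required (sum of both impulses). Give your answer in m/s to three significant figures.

Δv_total ≈ 463 m/s

r₁ = 2278 km = 2.278×10⁶ m.
r₂ = 7316 km = 7.316×10⁶ m.
Transfer ellipse a_t = (r₁ + r₂)/2 = 4.797×10⁶ m.
At r₁: circular v_c1 = √(μ/r₁) = 1134 m/s; transfer-periapsis v_p = √[μ(2/r₁ − 1/a_t)] = 1400 m/s.
Δv₁ = v_p − v_c1 = 266.4 m/s.
At r₂: circular v_c2 = √(μ/r₂) = 632.6 m/s; transfer-apoapsis v_a = √[μ(2/r₂ − 1/a_t)] = 436.0 m/s.
Δv₂ = v_c2 − v_a = 196.7 m/s.
Total Δv = Δv₁ + Δv₂ = 463.1 m/s.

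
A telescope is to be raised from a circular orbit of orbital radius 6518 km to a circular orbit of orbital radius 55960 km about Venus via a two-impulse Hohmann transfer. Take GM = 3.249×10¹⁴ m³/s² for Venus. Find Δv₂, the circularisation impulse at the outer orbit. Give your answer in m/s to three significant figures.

Δv ≈ 1310 m/s

r₁ = 6518 km = 6.518×10⁶ m.
r₂ = 55960 km = 5.596×10⁷ m.
Transfer ellipse a_t = (r₁ + r₂)/2 = 3.124×10⁷ m.
At r₁: circular v_c1 = √(μ/r₁) = 7060 m/s; transfer-periapsis v_p = √[μ(2/r₁ − 1/a_t)] = 9449 m/s.
At r₂: circular v_c2 = √(μ/r₂) = 2410 m/s; transfer-apoapsis v_a = √[μ(2/r₂ − 1/a_t)] = 1101 m/s.
Δv₂ = v_c2 − v_a = 1309 m/s.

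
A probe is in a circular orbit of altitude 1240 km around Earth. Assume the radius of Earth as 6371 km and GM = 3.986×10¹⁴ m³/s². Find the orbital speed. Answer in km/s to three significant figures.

v ≈ 7.24 km/s

r = 6371 + 1240 = 7611.0 km = 7.6110×10⁶ m.
For a circular orbit v = √(μ/r) = √(3.986×10¹⁴ / 7.611×10⁶) = √(5.237×10⁷) = 7237 m/s.
That is 7.237 km/s.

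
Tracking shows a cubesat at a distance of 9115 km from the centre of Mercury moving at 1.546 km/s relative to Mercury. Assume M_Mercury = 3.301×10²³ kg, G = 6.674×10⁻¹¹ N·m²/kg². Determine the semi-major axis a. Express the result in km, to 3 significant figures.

a ≈ 9010 km

μ = GM = 6.674×10⁻¹¹ × 3.301×10²³ = 2.203×10¹³ m³/s².
r = 9.115×10⁶ m.
Vis-viva rearranged: 1/a = 2/r − v²/μ = 2.194×10⁻⁷ − 1.085×10⁻⁷ = 1.109×10⁻⁷ m⁻¹.
a = 9.015×10⁶ m = 9014.8 km.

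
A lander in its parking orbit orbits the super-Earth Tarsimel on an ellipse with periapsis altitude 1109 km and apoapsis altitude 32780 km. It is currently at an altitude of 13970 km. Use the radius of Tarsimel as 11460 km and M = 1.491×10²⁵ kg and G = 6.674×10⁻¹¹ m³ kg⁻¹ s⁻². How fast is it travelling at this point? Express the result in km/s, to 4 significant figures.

μ = GM = 6.674×10⁻¹¹ × 1.491×10²⁵ = 9.951×10¹⁴ m³/s².
r_p = 11460 + 1109 = 12569 km = 1.2569×10⁷ m.
r_a = 11460 + 32780 = 44240 km = 4.4240×10⁷ m.
r = 11460 + 13970 = 25430 km = 2.543×10⁷ m.
Semi-major axis a = (r_p + r_a)/2 = 28404 km = 2.840×10⁷ m.
Vis-viva: v² = μ(2/r − 1/a) = 9.951×10¹⁴ × (7.865×10⁻⁸ − 3.521×10⁻⁸) = 4.323×10⁷ m²/s².
v = 6575 m/s = 6.575 km/s.

v ≈ 6.575 km/s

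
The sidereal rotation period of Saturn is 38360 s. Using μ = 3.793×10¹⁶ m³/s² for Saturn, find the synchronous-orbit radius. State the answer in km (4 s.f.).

r_sync ≈ 1.122×10⁵ km

A synchronous orbit has period T, so by Kepler's third law a = (μT²/4π²)^(1/3).
μT²/4π² = 3.793×10¹⁶ × (3.836×10⁴)² / 39.48 = 1.414×10²⁴ m³.
a = 1.122×10⁸ m = 1.1223×10⁵ km.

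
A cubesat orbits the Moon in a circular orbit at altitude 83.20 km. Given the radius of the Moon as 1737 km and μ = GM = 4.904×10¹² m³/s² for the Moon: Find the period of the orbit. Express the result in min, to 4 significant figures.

T ≈ 116.1 min

r = 1737 + 83.20 = 1820.2 km = 1.8202×10⁶ m.
Kepler's third law: T = 2π√(r³/μ) = 2π√((1.820×10⁶)³ / 4.904×10¹²).
r³/μ = 1.230×10⁶ s², so T = 2π × 1.109×10³ = 6.968×10³ s.
Converting: 6.968×10³ s ÷ 60.00 = 116.1 min.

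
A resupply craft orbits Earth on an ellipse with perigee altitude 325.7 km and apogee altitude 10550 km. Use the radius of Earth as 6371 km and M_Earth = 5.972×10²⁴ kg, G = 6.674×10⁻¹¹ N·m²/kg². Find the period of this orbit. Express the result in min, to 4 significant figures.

μ = GM = 6.674×10⁻¹¹ × 5.972×10²⁴ = 3.986×10¹⁴ m³/s².
r_p = 6371 + 325.7 = 6696.7 km = 6.6967×10⁶ m.
r_a = 6371 + 10550 = 16921 km = 1.6921×10⁷ m.
Semi-major axis a = (r_p + r_a)/2 = (6696.7 + 16921)/2 = 11809 km = 1.181×10⁷ m.
By Kepler's third law T = 2π√(a³/μ) = 2π × 2.033×10³ = 1.277×10⁴ s.
= 212.9 min.

T ≈ 212.9 min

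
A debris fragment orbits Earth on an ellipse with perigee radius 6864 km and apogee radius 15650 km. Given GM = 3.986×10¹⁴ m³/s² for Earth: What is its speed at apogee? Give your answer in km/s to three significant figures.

v ≈ 3.94 km/s

Semi-major axis a = (r_p + r_a)/2 = 11257 km = 1.126×10⁷ m.
Vis-viva: v² = μ(2/r − 1/a) = 3.986×10¹⁴ × (1.278×10⁻⁷ − 8.883×10⁻⁸) = 1.553×10⁷ m²/s².
v = 3941 m/s = 3.941 km/s.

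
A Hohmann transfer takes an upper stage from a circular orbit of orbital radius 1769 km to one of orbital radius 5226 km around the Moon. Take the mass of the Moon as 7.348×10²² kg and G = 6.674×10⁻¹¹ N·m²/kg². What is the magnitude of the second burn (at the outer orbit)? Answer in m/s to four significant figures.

Δv ≈ 279.8 m/s

μ = GM = 6.674×10⁻¹¹ × 7.348×10²² = 4.904×10¹² m³/s².
r₁ = 1769 km = 1.769×10⁶ m.
r₂ = 5226 km = 5.226×10⁶ m.
Transfer ellipse a_t = (r₁ + r₂)/2 = 3.498×10⁶ m.
At r₁: circular v_c1 = √(μ/r₁) = 1665 m/s; transfer-perilune v_p = √[μ(2/r₁ − 1/a_t)] = 2035 m/s.
At r₂: circular v_c2 = √(μ/r₂) = 968.7 m/s; transfer-apolune v_a = √[μ(2/r₂ − 1/a_t)] = 688.9 m/s.
Δv₂ = v_c2 − v_a = 279.8 m/s.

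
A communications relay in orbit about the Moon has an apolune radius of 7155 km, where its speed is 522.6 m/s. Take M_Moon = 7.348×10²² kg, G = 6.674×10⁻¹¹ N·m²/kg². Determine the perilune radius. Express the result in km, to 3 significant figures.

perilune radius ≈ 1780 km

μ = GM = 6.674×10⁻¹¹ × 7.348×10²² = 4.904×10¹² m³/s².
r_a = 7.155×10⁶ m.
Specific energy ε = v²/2 − μ/r = -5.488×10⁵ J/kg, so a = −μ/(2ε) = 4.468×10⁶ m.
The apsides satisfy r_p + r_a = 2a, so the perilune radius is 2a − r_a = 1.780×10⁶ m = 1780.2 km.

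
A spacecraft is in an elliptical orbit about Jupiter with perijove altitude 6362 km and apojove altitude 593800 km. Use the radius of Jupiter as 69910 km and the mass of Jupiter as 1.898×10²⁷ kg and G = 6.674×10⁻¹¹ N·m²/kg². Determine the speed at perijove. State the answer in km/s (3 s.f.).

μ = GM = 6.674×10⁻¹¹ × 1.898×10²⁷ = 1.267×10¹⁷ m³/s².
r_p = 69910 + 6362 = 76272 km = 7.6272×10⁷ m.
r_a = 69910 + 593800 = 663710 km = 6.6371×10⁸ m.
Semi-major axis a = (r_p + r_a)/2 = 3.6999×10⁵ km = 3.700×10⁸ m.
Vis-viva: v² = μ(2/r − 1/a) = 1.267×10¹⁷ × (2.622×10⁻⁸ − 2.703×10⁻⁹) = 2.979×10⁹ m²/s².
v = 54580 m/s = 54.58 km/s.

v ≈ 54.6 km/s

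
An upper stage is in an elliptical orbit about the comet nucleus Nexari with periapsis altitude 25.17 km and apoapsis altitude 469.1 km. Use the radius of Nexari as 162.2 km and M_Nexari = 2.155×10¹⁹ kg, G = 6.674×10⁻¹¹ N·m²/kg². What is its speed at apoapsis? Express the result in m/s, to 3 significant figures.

μ = GM = 6.674×10⁻¹¹ × 2.155×10¹⁹ = 1.438×10⁹ m³/s².
r_p = 162.2 + 25.17 = 187.37 km = 1.8737×10⁵ m.
r_a = 162.2 + 469.1 = 631.30 km = 6.3130×10⁵ m.
Semi-major axis a = (r_p + r_a)/2 = 409.33 km = 4.093×10⁵ m.
Vis-viva: v² = μ(2/r − 1/a) = 1.438×10⁹ × (3.168×10⁻⁶ − 2.443×10⁻⁶) = 1.043×10³ m²/s².
v = 32.29 m/s.

v ≈ 32.3 m/s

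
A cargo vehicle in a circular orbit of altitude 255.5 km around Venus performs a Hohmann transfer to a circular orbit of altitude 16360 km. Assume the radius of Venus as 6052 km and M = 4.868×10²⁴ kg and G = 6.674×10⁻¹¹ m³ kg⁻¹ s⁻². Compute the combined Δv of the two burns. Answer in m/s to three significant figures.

Δv_total ≈ 3070 m/s

μ = GM = 6.674×10⁻¹¹ × 4.868×10²⁴ = 3.249×10¹⁴ m³/s².
r₁ = 6052 + 255.5 = 6307.5 km = 6.3075×10⁶ m.
r₂ = 6052 + 16360 = 22412 km = 2.2412×10⁷ m.
Transfer ellipse a_t = (r₁ + r₂)/2 = 1.436×10⁷ m.
At r₁: circular v_c1 = √(μ/r₁) = 7177 m/s; transfer-periapsis v_p = √[μ(2/r₁ − 1/a_t)] = 8966 m/s.
Δv₁ = v_p − v_c1 = 1789 m/s.
At r₂: circular v_c2 = √(μ/r₂) = 3807 m/s; transfer-apoapsis v_a = √[μ(2/r₂ − 1/a_t)] = 2523 m/s.
Δv₂ = v_c2 − v_a = 1284 m/s.
Total Δv = Δv₁ + Δv₂ = 3073 m/s.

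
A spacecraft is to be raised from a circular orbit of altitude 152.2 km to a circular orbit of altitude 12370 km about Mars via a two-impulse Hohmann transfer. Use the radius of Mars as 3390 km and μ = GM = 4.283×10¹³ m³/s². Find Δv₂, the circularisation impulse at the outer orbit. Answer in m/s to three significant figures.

Δv ≈ 650 m/s

r₁ = 3390 + 152.2 = 3542.2 km = 3.5422×10⁶ m.
r₂ = 3390 + 12370 = 15760 km = 1.5760×10⁷ m.
Transfer ellipse a_t = (r₁ + r₂)/2 = 9.651×10⁶ m.
At r₁: circular v_c1 = √(μ/r₁) = 3477 m/s; transfer-periapsis v_p = √[μ(2/r₁ − 1/a_t)] = 4444 m/s.
At r₂: circular v_c2 = √(μ/r₂) = 1649 m/s; transfer-apoapsis v_a = √[μ(2/r₂ − 1/a_t)] = 998.7 m/s.
Δv₂ = v_c2 − v_a = 649.8 m/s.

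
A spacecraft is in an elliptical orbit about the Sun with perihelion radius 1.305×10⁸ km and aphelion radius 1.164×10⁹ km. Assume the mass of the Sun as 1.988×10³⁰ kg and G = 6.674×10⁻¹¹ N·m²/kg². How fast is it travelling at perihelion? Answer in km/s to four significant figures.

v ≈ 42.76 km/s

μ = GM = 6.674×10⁻¹¹ × 1.988×10³⁰ = 1.327×10²⁰ m³/s².
Semi-major axis a = (r_p + r_a)/2 = 6.4725×10⁸ km = 6.472×10¹¹ m.
Vis-viva: v² = μ(2/r − 1/a) = 1.327×10²⁰ × (1.533×10⁻¹¹ − 1.545×10⁻¹²) = 1.828×10⁹ m²/s².
v = 42760 m/s = 42.76 km/s.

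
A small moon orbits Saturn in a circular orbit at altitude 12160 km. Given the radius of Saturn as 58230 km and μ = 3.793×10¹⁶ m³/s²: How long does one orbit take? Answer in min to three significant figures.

T ≈ 318 min

r = 58230 + 12160 = 70390 km = 7.0390×10⁷ m.
Kepler's third law: T = 2π√(r³/μ) = 2π√((7.039×10⁷)³ / 3.793×10¹⁶).
r³/μ = 9.195×10⁶ s², so T = 2π × 3.032×10³ = 1.905×10⁴ s.
Converting: 1.905×10⁴ s ÷ 60.00 = 317.5 min.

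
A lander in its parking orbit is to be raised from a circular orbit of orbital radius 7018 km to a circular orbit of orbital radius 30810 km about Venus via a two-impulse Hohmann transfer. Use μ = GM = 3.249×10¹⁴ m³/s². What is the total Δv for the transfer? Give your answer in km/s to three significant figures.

Δv_total ≈ 3.15 km/s

r₁ = 7018 km = 7.018×10⁶ m.
r₂ = 30810 km = 3.081×10⁷ m.
Transfer ellipse a_t = (r₁ + r₂)/2 = 1.891×10⁷ m.
At r₁: circular v_c1 = √(μ/r₁) = 6804 m/s; transfer-periapsis v_p = √[μ(2/r₁ − 1/a_t)] = 8684 m/s.
Δv₁ = v_p − v_c1 = 1880 m/s.
At r₂: circular v_c2 = √(μ/r₂) = 3247 m/s; transfer-apoapsis v_a = √[μ(2/r₂ − 1/a_t)] = 1978 m/s.
Δv₂ = v_c2 − v_a = 1269 m/s.
Total Δv = Δv₁ + Δv₂ = 3149 m/s = 3.149 km/s.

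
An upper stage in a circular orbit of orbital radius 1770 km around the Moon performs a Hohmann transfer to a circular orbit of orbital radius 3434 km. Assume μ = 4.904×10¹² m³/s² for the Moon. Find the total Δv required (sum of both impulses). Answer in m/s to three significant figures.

r₁ = 1770 km = 1.770×10⁶ m.
r₂ = 3434 km = 3.434×10⁶ m.
Transfer ellipse a_t = (r₁ + r₂)/2 = 2.602×10⁶ m.
At r₁: circular v_c1 = √(μ/r₁) = 1665 m/s; transfer-perilune v_p = √[μ(2/r₁ − 1/a_t)] = 1912 m/s.
Δv₁ = v_p − v_c1 = 247.7 m/s.
At r₂: circular v_c2 = √(μ/r₂) = 1195 m/s; transfer-apolune v_a = √[μ(2/r₂ − 1/a_t)] = 985.6 m/s.
Δv₂ = v_c2 − v_a = 209.4 m/s.
Total Δv = Δv₁ + Δv₂ = 457.1 m/s.

Δv_total ≈ 457 m/s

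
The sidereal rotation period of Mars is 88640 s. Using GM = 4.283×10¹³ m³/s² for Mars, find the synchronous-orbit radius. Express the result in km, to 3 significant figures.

r_sync ≈ 20400 km

A synchronous orbit has period T, so by Kepler's third law a = (μT²/4π²)^(1/3).
μT²/4π² = 4.283×10¹³ × (8.864×10⁴)² / 39.48 = 8.524×10²¹ m³.
a = 2.043×10⁷ m = 20428 km.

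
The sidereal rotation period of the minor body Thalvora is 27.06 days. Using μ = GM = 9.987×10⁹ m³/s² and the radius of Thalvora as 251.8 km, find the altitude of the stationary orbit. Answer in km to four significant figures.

T = 27.06 days = 2.338×10⁶ s.
A synchronous orbit has period T, so by Kepler's third law a = (μT²/4π²)^(1/3).
μT²/4π² = 9.987×10⁹ × (2.338×10⁶)² / 39.48 = 1.383×10²¹ m³.
a = 1.114×10⁷ m = 11141 km.
Altitude h = a − R = 11141 − 251.8 = 10889 km.

h_sync ≈ 10890 km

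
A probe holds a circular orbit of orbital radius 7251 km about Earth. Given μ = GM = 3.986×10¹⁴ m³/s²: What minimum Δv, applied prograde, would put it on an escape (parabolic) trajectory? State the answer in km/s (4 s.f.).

r = 7251 km = 7.251×10⁶ m.
Circular speed v_c = √(μ/r) = 7414 m/s.
Escape speed v_esc = √(2μ/r) = √2 × v_c = 10490 m/s.
Δv = v_esc − v_c = 3071 m/s = 3.071 km/s.

Δv ≈ 3.071 km/s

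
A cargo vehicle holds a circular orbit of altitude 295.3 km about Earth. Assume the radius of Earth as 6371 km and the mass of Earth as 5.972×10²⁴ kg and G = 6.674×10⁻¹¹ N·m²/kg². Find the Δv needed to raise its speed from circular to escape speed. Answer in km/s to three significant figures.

μ = GM = 6.674×10⁻¹¹ × 5.972×10²⁴ = 3.986×10¹⁴ m³/s².
r = 6371 + 295.3 = 6666.3 km = 6.6663×10⁶ m.
Circular speed v_c = √(μ/r) = 7732 m/s.
Escape speed v_esc = √(2μ/r) = √2 × v_c = 10940 m/s.
Δv = v_esc − v_c = 3203 m/s = 3.203 km/s.

Δv ≈ 3.20 km/s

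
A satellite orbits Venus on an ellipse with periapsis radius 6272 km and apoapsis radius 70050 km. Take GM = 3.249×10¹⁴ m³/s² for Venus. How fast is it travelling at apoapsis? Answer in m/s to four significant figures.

v ≈ 873.1 m/s

Semi-major axis a = (r_p + r_a)/2 = 38161 km = 3.816×10⁷ m.
Vis-viva: v² = μ(2/r − 1/a) = 3.249×10¹⁴ × (2.855×10⁻⁸ − 2.620×10⁻⁸) = 7.623×10⁵ m²/s².
v = 873.1 m/s.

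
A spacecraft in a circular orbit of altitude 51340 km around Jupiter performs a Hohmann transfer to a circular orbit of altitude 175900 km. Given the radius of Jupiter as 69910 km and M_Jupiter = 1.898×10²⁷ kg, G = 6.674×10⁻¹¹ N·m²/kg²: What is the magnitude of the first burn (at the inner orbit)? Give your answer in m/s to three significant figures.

μ = GM = 6.674×10⁻¹¹ × 1.898×10²⁷ = 1.267×10¹⁷ m³/s².
r₁ = 69910 + 51340 = 121250 km = 1.2125×10⁸ m.
r₂ = 69910 + 175900 = 245810 km = 2.4581×10⁸ m.
Transfer ellipse a_t = (r₁ + r₂)/2 = 1.835×10⁸ m.
At r₁: circular v_c1 = √(μ/r₁) = 32320 m/s; transfer-perijove v_p = √[μ(2/r₁ − 1/a_t)] = 37410 m/s.
Δv₁ = v_p − v_c1 = 5084 m/s.

Δv ≈ 5080 m/s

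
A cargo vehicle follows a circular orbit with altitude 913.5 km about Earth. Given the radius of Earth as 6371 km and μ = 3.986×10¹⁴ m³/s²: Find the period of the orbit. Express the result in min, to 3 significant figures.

T ≈ 103 min

r = 6371 + 913.5 = 7284.5 km = 7.2845×10⁶ m.
Kepler's third law: T = 2π√(r³/μ) = 2π√((7.284×10⁶)³ / 3.986×10¹⁴).
r³/μ = 9.698×10⁵ s², so T = 2π × 9.848×10² = 6.187×10³ s.
Converting: 6.187×10³ s ÷ 60.00 = 103.1 min.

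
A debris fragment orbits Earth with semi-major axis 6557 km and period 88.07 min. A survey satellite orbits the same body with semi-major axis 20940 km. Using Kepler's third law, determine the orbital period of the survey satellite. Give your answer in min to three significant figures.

Kepler's third law: T² ∝ a³, so T₂ = T₁ (a₂/a₁)^(3/2).
a₂/a₁ = 3.194, (a₂/a₁)^(3/2) = 5.707.
T₂ = 88.07 × 5.707 = 502.6 min.

T₂ ≈ 503 min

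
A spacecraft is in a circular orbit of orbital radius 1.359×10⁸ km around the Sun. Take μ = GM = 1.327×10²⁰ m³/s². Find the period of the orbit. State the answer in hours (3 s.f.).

T ≈ 7590 hours

r = 1.359×10⁸ km = 1.359×10¹¹ m.
Kepler's third law: T = 2π√(r³/μ) = 2π√((1.359×10¹¹)³ / 1.327×10²⁰).
r³/μ = 1.891×10¹³ s², so T = 2π × 4.349×10⁶ = 2.733×10⁷ s.
Converting: 2.733×10⁷ s ÷ 3600 = 7591 hours.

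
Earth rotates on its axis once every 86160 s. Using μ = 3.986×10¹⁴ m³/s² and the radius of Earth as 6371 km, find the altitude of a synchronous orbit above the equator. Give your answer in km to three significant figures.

h_sync ≈ 35800 km

A synchronous orbit has period T, so by Kepler's third law a = (μT²/4π²)^(1/3).
μT²/4π² = 3.986×10¹⁴ × (8.616×10⁴)² / 39.48 = 7.495×10²² m³.
a = 4.216×10⁷ m = 42163 km.
Altitude h = a − R = 42163 − 6371 = 35792 km.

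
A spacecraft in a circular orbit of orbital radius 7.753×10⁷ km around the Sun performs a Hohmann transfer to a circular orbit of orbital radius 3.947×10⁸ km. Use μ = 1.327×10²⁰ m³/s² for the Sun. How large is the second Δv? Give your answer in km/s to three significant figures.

Δv ≈ 7.83 km/s

r₁ = 7.753×10⁷ km = 7.753×10¹⁰ m.
r₂ = 3.947×10⁸ km = 3.947×10¹¹ m.
Transfer ellipse a_t = (r₁ + r₂)/2 = 2.361×10¹¹ m.
At r₁: circular v_c1 = √(μ/r₁) = 41370 m/s; transfer-perihelion v_p = √[μ(2/r₁ − 1/a_t)] = 53490 m/s.
At r₂: circular v_c2 = √(μ/r₂) = 18340 m/s; transfer-aphelion v_a = √[μ(2/r₂ − 1/a_t)] = 10510 m/s.
Δv₂ = v_c2 − v_a = 7829 m/s.
= 7.829 km/s.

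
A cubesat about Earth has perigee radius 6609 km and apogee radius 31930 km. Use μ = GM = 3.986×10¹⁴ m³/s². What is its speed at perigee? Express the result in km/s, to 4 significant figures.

v ≈ 9.997 km/s

Semi-major axis a = (r_p + r_a)/2 = 19270 km = 1.927×10⁷ m.
Vis-viva: v² = μ(2/r − 1/a) = 3.986×10¹⁴ × (3.026×10⁻⁷ − 5.190×10⁻⁸) = 9.994×10⁷ m²/s².
v = 9997 m/s = 9.997 km/s.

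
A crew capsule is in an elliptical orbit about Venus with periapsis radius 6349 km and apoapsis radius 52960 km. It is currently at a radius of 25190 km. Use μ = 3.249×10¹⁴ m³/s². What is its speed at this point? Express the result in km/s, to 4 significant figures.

v ≈ 3.852 km/s

Semi-major axis a = (r_p + r_a)/2 = 29654 km = 2.965×10⁷ m.
Vis-viva: v² = μ(2/r − 1/a) = 3.249×10¹⁴ × (7.940×10⁻⁸ − 3.372×10⁻⁸) = 1.484×10⁷ m²/s².
v = 3852 m/s = 3.852 km/s.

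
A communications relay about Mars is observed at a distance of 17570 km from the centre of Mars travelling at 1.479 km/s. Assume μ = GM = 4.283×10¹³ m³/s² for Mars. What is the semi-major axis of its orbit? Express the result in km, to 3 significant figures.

a ≈ 15900 km

r = 1.757×10⁷ m.
Specific orbital energy ε = v²/2 − μ/r = (1479)²/2 − 4.283×10¹³/1.757×10⁷ = -1.344×10⁶ J/kg.
Since ε = −μ/(2a), a = −μ/(2ε) = 1.593×10⁷ m = 15934 km.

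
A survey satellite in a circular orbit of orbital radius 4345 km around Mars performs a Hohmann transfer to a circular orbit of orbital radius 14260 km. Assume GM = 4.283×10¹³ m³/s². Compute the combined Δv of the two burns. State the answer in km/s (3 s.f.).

r₁ = 4345 km = 4.345×10⁶ m.
r₂ = 14260 km = 1.426×10⁷ m.
Transfer ellipse a_t = (r₁ + r₂)/2 = 9.302×10⁶ m.
At r₁: circular v_c1 = √(μ/r₁) = 3140 m/s; transfer-periapsis v_p = √[μ(2/r₁ − 1/a_t)] = 3887 m/s.
Δv₁ = v_p − v_c1 = 747.6 m/s.
At r₂: circular v_c2 = √(μ/r₂) = 1733 m/s; transfer-apoapsis v_a = √[μ(2/r₂ − 1/a_t)] = 1184 m/s.
Δv₂ = v_c2 − v_a = 548.6 m/s.
Total Δv = Δv₁ + Δv₂ = 1296 m/s = 1.296 km/s.

Δv_total ≈ 1.30 km/s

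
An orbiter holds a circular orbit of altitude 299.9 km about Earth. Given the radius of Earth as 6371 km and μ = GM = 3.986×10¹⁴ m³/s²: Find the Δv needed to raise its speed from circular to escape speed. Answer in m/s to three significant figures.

Δv ≈ 3200 m/s

r = 6371 + 299.9 = 6670.9 km = 6.6709×10⁶ m.
Circular speed v_c = √(μ/r) = 7730 m/s.
Escape speed v_esc = √(2μ/r) = √2 × v_c = 10930 m/s.
Δv = v_esc − v_c = 3202 m/s.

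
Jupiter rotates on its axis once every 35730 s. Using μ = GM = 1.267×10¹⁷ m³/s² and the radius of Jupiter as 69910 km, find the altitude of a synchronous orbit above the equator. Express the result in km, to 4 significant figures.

h_sync ≈ 90110 km

A synchronous orbit has period T, so by Kepler's third law a = (μT²/4π²)^(1/3).
μT²/4π² = 1.267×10¹⁷ × (3.573×10⁴)² / 39.48 = 4.097×10²⁴ m³.
a = 1.600×10⁸ m = 1.6002×10⁵ km.
Altitude h = a − R = 1.6002×10⁵ − 69910 = 90105 km.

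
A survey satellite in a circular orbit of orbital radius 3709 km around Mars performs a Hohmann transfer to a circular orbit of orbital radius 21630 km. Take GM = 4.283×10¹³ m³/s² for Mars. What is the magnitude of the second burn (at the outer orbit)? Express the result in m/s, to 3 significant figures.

Δv ≈ 646 m/s

r₁ = 3709 km = 3.709×10⁶ m.
r₂ = 21630 km = 2.163×10⁷ m.
Transfer ellipse a_t = (r₁ + r₂)/2 = 1.267×10⁷ m.
At r₁: circular v_c1 = √(μ/r₁) = 3398 m/s; transfer-periapsis v_p = √[μ(2/r₁ − 1/a_t)] = 4440 m/s.
At r₂: circular v_c2 = √(μ/r₂) = 1407 m/s; transfer-apoapsis v_a = √[μ(2/r₂ − 1/a_t)] = 761.4 m/s.
Δv₂ = v_c2 − v_a = 645.8 m/s.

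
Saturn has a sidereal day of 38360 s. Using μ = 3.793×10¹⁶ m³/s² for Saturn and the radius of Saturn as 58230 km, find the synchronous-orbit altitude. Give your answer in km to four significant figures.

A synchronous orbit has period T, so by Kepler's third law a = (μT²/4π²)^(1/3).
μT²/4π² = 3.793×10¹⁶ × (3.836×10⁴)² / 39.48 = 1.414×10²⁴ m³.
a = 1.122×10⁸ m = 1.1223×10⁵ km.
Altitude h = a − R = 1.1223×10⁵ − 58230 = 54005 km.

h_sync ≈ 54000 km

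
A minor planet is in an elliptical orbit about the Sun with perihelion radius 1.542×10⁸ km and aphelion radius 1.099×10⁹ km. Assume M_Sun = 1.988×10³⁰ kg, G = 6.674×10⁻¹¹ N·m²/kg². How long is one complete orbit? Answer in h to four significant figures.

T ≈ 75160 h

μ = GM = 6.674×10⁻¹¹ × 1.988×10³⁰ = 1.327×10²⁰ m³/s².
Semi-major axis a = (r_p + r_a)/2 = (1.5420×10⁸ + 1.0990×10⁹)/2 = 6.2660×10⁸ km = 6.266×10¹¹ m.
By Kepler's third law T = 2π√(a³/μ) = 2π × 4.306×10⁷ = 2.706×10⁸ s.
= 75160 h.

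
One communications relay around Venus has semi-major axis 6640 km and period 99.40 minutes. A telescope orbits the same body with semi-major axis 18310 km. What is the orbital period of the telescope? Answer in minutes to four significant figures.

T₂ ≈ 455.2 minutes

Kepler's third law: T² ∝ a³, so T₂ = T₁ (a₂/a₁)^(3/2).
a₂/a₁ = 2.758, (a₂/a₁)^(3/2) = 4.579.
T₂ = 99.40 × 4.579 = 455.2 minutes.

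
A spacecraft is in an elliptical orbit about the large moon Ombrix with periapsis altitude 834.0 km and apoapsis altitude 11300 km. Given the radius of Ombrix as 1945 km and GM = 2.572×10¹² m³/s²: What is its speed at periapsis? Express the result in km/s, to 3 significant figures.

r_p = 1945 + 834.0 = 2779.0 km = 2.7790×10⁶ m.
r_a = 1945 + 11300 = 13245 km = 1.3245×10⁷ m.
Semi-major axis a = (r_p + r_a)/2 = 8012.0 km = 8.012×10⁶ m.
Vis-viva: v² = μ(2/r − 1/a) = 2.572×10¹² × (7.197×10⁻⁷ − 1.248×10⁻⁷) = 1.530×10⁶ m²/s².
v = 1237 m/s = 1.237 km/s.

v ≈ 1.24 km/s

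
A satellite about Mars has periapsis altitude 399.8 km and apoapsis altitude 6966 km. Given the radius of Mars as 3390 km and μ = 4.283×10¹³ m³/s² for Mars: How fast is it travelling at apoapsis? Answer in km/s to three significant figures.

v ≈ 1.49 km/s

r_p = 3390 + 399.8 = 3789.8 km = 3.7898×10⁶ m.
r_a = 3390 + 6966 = 10356 km = 1.0356×10⁷ m.
Semi-major axis a = (r_p + r_a)/2 = 7072.9 km = 7.073×10⁶ m.
Vis-viva: v² = μ(2/r − 1/a) = 4.283×10¹³ × (1.931×10⁻⁷ − 1.414×10⁻⁷) = 2.216×10⁶ m²/s².
v = 1489 m/s = 1.489 km/s.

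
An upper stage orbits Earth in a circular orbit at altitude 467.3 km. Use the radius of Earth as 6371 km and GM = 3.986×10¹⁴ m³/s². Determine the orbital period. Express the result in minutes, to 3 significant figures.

T ≈ 93.8 minutes

r = 6371 + 467.3 = 6838.3 km = 6.8383×10⁶ m.
Kepler's third law: T = 2π√(r³/μ) = 2π√((6.838×10⁶)³ / 3.986×10¹⁴).
r³/μ = 8.022×10⁵ s², so T = 2π × 8.957×10² = 5.628×10³ s.
Converting: 5.628×10³ s ÷ 60.00 = 93.80 minutes.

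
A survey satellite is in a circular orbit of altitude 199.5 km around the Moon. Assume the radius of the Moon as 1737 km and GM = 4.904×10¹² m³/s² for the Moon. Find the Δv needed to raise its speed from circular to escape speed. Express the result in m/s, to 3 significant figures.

Δv ≈ 659 m/s

r = 1737 + 199.5 = 1936.5 km = 1.9365×10⁶ m.
Circular speed v_c = √(μ/r) = 1591 m/s.
Escape speed v_esc = √(2μ/r) = √2 × v_c = 2251 m/s.
Δv = v_esc − v_c = 659.2 m/s.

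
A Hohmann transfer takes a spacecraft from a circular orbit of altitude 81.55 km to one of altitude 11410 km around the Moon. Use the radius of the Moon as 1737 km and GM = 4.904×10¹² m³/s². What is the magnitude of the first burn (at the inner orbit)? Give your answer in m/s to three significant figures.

Δv ≈ 535 m/s

r₁ = 1737 + 81.55 = 1818.5 km = 1.8186×10⁶ m.
r₂ = 1737 + 11410 = 13147 km = 1.3147×10⁷ m.
Transfer ellipse a_t = (r₁ + r₂)/2 = 7.483×10⁶ m.
At r₁: circular v_c1 = √(μ/r₁) = 1642 m/s; transfer-perilune v_p = √[μ(2/r₁ − 1/a_t)] = 2177 m/s.
Δv₁ = v_p − v_c1 = 534.5 m/s.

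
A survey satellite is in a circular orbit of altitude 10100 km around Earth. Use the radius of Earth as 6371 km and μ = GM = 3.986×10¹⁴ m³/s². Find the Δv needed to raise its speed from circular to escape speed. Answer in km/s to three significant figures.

Δv ≈ 2.04 km/s

r = 6371 + 10100 = 16471 km = 1.6471×10⁷ m.
Circular speed v_c = √(μ/r) = 4919 m/s.
Escape speed v_esc = √(2μ/r) = √2 × v_c = 6957 m/s.
Δv = v_esc − v_c = 2038 m/s = 2.038 km/s.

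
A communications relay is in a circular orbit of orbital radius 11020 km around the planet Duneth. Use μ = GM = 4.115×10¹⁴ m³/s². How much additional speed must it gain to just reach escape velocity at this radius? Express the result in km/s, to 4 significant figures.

r = 11020 km = 1.102×10⁷ m.
Circular speed v_c = √(μ/r) = 6111 m/s.
Escape speed v_esc = √(2μ/r) = √2 × v_c = 8642 m/s.
Δv = v_esc − v_c = 2531 m/s = 2.531 km/s.

Δv ≈ 2.531 km/s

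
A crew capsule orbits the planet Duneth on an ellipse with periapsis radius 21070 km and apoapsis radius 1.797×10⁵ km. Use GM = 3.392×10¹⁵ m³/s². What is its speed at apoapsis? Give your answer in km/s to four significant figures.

Semi-major axis a = (r_p + r_a)/2 = 1.0038×10⁵ km = 1.004×10⁸ m.
Vis-viva: v² = μ(2/r − 1/a) = 3.392×10¹⁵ × (1.113×10⁻⁸ − 9.962×10⁻⁹) = 3.962×10⁶ m²/s².
v = 1990 m/s = 1.990 km/s.

v ≈ 1.990 km/s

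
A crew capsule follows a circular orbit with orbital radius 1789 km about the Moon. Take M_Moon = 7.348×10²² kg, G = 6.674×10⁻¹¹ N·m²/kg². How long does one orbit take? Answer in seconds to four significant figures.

μ = GM = 6.674×10⁻¹¹ × 7.348×10²² = 4.904×10¹² m³/s².
r = 1789 km = 1.789×10⁶ m.
Kepler's third law: T = 2π√(r³/μ) = 2π√((1.789×10⁶)³ / 4.904×10¹²).
r³/μ = 1.168×10⁶ s², so T = 2π × 1.081×10³ = 6.789×10³ s.

T ≈ 6789 seconds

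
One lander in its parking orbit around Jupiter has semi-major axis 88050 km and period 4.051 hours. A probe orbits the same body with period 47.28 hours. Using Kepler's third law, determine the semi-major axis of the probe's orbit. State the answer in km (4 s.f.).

a₂ ≈ 4.530×10⁵ km

Kepler's third law: a³ ∝ T², so a₂ = a₁ (T₂/T₁)^(2/3).
T₂/T₁ = 11.67, (T₂/T₁)^(2/3) = 5.145.
a₂ = 88050 × 5.145 = 4.530×10⁵ km.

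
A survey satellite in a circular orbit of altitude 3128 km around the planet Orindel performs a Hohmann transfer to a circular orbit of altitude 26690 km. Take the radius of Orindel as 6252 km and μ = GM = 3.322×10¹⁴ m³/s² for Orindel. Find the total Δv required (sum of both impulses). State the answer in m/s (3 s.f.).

r₁ = 6252 + 3128 = 9380.0 km = 9.3800×10⁶ m.
r₂ = 6252 + 26690 = 32942 km = 3.2942×10⁷ m.
Transfer ellipse a_t = (r₁ + r₂)/2 = 2.116×10⁷ m.
At r₁: circular v_c1 = √(μ/r₁) = 5951 m/s; transfer-periapsis v_p = √[μ(2/r₁ − 1/a_t)] = 7425 m/s.
Δv₁ = v_p − v_c1 = 1474 m/s.
At r₂: circular v_c2 = √(μ/r₂) = 3176 m/s; transfer-apoapsis v_a = √[μ(2/r₂ − 1/a_t)] = 2114 m/s.
Δv₂ = v_c2 − v_a = 1061 m/s.
Total Δv = Δv₁ + Δv₂ = 2535 m/s.

Δv_total ≈ 2540 m/s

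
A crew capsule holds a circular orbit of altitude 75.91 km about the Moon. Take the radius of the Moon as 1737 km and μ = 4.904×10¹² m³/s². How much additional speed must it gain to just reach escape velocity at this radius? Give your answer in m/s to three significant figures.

r = 1737 + 75.91 = 1812.9 km = 1.8129×10⁶ m.
Circular speed v_c = √(μ/r) = 1645 m/s.
Escape speed v_esc = √(2μ/r) = √2 × v_c = 2326 m/s.
Δv = v_esc − v_c = 681.3 m/s.

Δv ≈ 681 m/s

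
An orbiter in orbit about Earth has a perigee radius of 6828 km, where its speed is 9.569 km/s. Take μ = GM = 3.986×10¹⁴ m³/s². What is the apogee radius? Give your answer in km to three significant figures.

r_p = 6.828×10⁶ m.
Specific energy ε = v²/2 − μ/r = -1.259×10⁷ J/kg, so a = −μ/(2ε) = 1.582×10⁷ m.
The apsides satisfy r_p + r_a = 2a, so the apogee radius is 2a − r_p = 2.482×10⁷ m = 24821 km.

apogee radius ≈ 24800 km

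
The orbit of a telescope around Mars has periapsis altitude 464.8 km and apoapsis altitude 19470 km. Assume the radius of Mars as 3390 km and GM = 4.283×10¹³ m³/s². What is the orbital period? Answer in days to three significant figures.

T ≈ 0.542 days

r_p = 3390 + 464.8 = 3854.8 km = 3.8548×10⁶ m.
r_a = 3390 + 19470 = 22860 km = 2.2860×10⁷ m.
Semi-major axis a = (r_p + r_a)/2 = (3854.8 + 22860)/2 = 13357 km = 1.336×10⁷ m.
By Kepler's third law T = 2π√(a³/μ) = 2π × 7.459×10³ = 4.687×10⁴ s.
= 0.5425 days.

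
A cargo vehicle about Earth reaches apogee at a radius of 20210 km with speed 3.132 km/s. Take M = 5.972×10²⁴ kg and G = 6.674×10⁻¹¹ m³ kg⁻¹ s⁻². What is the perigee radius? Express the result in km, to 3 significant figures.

μ = GM = 6.674×10⁻¹¹ × 5.972×10²⁴ = 3.986×10¹⁴ m³/s².
r_a = 2.021×10⁷ m.
Specific energy ε = v²/2 − μ/r = -1.482×10⁷ J/kg, so a = −μ/(2ε) = 1.345×10⁷ m.
The apsides satisfy r_p + r_a = 2a, so the perigee radius is 2a − r_a = 6.690×10⁶ m = 6690.0 km.

perigee radius ≈ 6690 km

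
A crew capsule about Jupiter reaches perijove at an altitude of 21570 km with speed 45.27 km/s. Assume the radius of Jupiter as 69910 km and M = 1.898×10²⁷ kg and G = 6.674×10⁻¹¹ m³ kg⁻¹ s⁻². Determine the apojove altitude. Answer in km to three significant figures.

μ = GM = 6.674×10⁻¹¹ × 1.898×10²⁷ = 1.267×10¹⁷ m³/s².
r_p = 69910 + 21570 = 91480 km = 9.148×10⁷ m.
Specific energy ε = v²/2 − μ/r = -3.600×10⁸ J/kg, so a = −μ/(2ε) = 1.759×10⁸ m.
The apsides satisfy r_p + r_a = 2a, so the apojove radius is 2a − r_p = 2.604×10⁸ m = 2.6037×10⁵ km.
Apojove altitude = 2.6037×10⁵ − 69910 = 1.9046×10⁵ km.

apojove altitude ≈ 1.90×10⁵ km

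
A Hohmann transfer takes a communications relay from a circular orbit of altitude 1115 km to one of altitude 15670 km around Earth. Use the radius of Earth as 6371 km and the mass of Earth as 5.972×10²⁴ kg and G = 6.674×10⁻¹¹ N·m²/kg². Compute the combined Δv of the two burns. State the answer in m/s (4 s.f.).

μ = GM = 6.674×10⁻¹¹ × 5.972×10²⁴ = 3.986×10¹⁴ m³/s².
r₁ = 6371 + 1115 = 7486.0 km = 7.4860×10⁶ m.
r₂ = 6371 + 15670 = 22041 km = 2.2041×10⁷ m.
Transfer ellipse a_t = (r₁ + r₂)/2 = 1.476×10⁷ m.
At r₁: circular v_c1 = √(μ/r₁) = 7297 m/s; transfer-perigee v_p = √[μ(2/r₁ − 1/a_t)] = 8916 m/s.
Δv₁ = v_p − v_c1 = 1619 m/s.
At r₂: circular v_c2 = √(μ/r₂) = 4252 m/s; transfer-apogee v_a = √[μ(2/r₂ − 1/a_t)] = 3028 m/s.
Δv₂ = v_c2 − v_a = 1224 m/s.
Total Δv = Δv₁ + Δv₂ = 2843 m/s.

Δv_total ≈ 2843 m/s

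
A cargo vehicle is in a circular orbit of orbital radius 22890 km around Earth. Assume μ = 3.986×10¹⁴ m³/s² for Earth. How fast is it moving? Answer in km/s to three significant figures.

r = 22890 km = 2.289×10⁷ m.
For a circular orbit v = √(μ/r) = √(3.986×10¹⁴ / 2.289×10⁷) = √(1.741×10⁷) = 4173 m/s.
That is 4.173 km/s.

v ≈ 4.17 km/s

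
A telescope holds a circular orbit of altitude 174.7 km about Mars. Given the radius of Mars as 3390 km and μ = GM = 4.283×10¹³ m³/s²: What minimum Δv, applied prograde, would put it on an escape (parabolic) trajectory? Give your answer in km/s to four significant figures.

r = 3390 + 174.7 = 3564.7 km = 3.5647×10⁶ m.
Circular speed v_c = √(μ/r) = 3466 m/s.
Escape speed v_esc = √(2μ/r) = √2 × v_c = 4902 m/s.
Δv = v_esc − v_c = 1436 m/s = 1.436 km/s.

Δv ≈ 1.436 km/s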